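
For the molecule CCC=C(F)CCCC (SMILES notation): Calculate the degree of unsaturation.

1

Degree of unsaturation = (number of rings) + (number of π bonds).
Ring closures in the SMILES: 0.
π bonds: 1 double bond (each 1 DoU) → 1 DoU from unsaturation.
Total DoU = 0 + 1 = 1.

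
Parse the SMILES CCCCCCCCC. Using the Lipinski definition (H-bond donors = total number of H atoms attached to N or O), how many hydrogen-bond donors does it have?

Donors: find every N or O and count the H atoms it carries.
  (no N or O atoms present)
Lipinski HBD = 0.

0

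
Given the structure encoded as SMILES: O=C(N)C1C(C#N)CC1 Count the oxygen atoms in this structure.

1

Scan the SMILES for O atoms (remember two-letter symbols like Cl and Br are single atoms).
Oxygen count: 1.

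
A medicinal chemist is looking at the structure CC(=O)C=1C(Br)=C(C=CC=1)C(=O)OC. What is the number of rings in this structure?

1

In SMILES, each pair of matching ring-closure digits denotes one ring-closing bond; the number of such bonds equals the number of independent rings.
Ring-closure bonds here: 1.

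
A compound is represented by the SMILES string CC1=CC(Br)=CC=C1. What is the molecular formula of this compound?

C7H7Br

Walk through each heavy atom and fill implicit hydrogens from standard valence (C 4, N 3, O 2, S 2, halogen 1):
  atom 1: C, bond orders sum to 1 (valence 4) → 3 H
  atom 2: C, bond orders sum to 4 (valence 4) → 0 H
  atom 3: C, bond orders sum to 3 (valence 4) → 1 H
  atom 4: C, bond orders sum to 4 (valence 4) → 0 H
  atom 5: Br (halogen, monovalent) → 0 H
  atom 6: C, bond orders sum to 3 (valence 4) → 1 H
  atom 7: C, bond orders sum to 3 (valence 4) → 1 H
  atom 8: C, bond orders sum to 3 (valence 4) → 1 H
Totals → C:7, H:7, Br:1.
In Hill order: C7H7Br.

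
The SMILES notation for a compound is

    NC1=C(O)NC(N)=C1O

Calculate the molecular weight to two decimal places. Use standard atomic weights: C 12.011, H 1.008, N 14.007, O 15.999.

129.12 g/mol

First, the molecular formula is C4H7N3O2 (counting implicit H from valence).
  C: 4 × 12.011 = 48.044
  H: 7 × 1.008 = 7.056
  N: 3 × 14.007 = 42.021
  O: 2 × 15.999 = 31.998
Sum: 4×12.011 + 7×1.008 + 3×14.007 + 2×15.999 = 129.119 → 129.12 g/mol.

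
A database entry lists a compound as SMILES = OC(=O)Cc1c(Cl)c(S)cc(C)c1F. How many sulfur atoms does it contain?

Scan the SMILES for S atoms (remember two-letter symbols like Cl and Br are single atoms).
Sulfur count: 1.

1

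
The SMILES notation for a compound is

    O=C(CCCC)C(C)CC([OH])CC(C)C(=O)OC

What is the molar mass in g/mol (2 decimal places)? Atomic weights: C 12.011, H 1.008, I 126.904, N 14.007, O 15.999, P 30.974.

First, the molecular formula is C14H26O4 (counting implicit H from valence).
  C: 14 × 12.011 = 168.154
  H: 26 × 1.008 = 26.208
  O: 4 × 15.999 = 63.996
Sum: 14×12.011 + 26×1.008 + 4×15.999 = 258.358 → 258.36 g/mol.

258.36 g/mol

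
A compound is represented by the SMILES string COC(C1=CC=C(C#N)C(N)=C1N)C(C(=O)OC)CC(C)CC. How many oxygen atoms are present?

Scan the SMILES for O atoms (remember two-letter symbols like Cl and Br are single atoms).
Oxygen count: 3.

3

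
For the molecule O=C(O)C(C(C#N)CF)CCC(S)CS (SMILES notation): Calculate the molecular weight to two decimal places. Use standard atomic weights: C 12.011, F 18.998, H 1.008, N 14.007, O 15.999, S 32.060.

251.33 g/mol

First, the molecular formula is C9H14FNO2S2 (counting implicit H from valence).
  C: 9 × 12.011 = 108.099
  F: 1 × 18.998 = 18.998
  H: 14 × 1.008 = 14.112
  N: 1 × 14.007 = 14.007
  O: 2 × 15.999 = 31.998
  S: 2 × 32.060 = 64.120
Sum: 9×12.011 + 1×18.998 + 14×1.008 + 1×14.007 + 2×15.999 + 2×32.060 = 251.334 → 251.33 g/mol.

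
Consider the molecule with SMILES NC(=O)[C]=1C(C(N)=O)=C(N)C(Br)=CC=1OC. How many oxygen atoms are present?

3

Scan the SMILES for O atoms (remember two-letter symbols like Cl and Br are single atoms).
Oxygen count: 3.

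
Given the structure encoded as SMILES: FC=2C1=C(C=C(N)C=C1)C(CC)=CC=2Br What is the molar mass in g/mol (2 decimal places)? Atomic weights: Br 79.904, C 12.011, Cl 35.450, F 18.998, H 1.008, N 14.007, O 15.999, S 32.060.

268.13 g/mol

First, the molecular formula is C12H11BrFN (counting implicit H from valence).
  Br: 1 × 79.904 = 79.904
  C: 12 × 12.011 = 144.132
  F: 1 × 18.998 = 18.998
  H: 11 × 1.008 = 11.088
  N: 1 × 14.007 = 14.007
Sum: 1×79.904 + 12×12.011 + 1×18.998 + 11×1.008 + 1×14.007 = 268.129 → 268.13 g/mol.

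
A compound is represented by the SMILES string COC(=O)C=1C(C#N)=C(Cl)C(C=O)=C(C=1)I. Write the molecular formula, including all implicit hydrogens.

Walk through each heavy atom and fill implicit hydrogens from standard valence (C 4, N 3, O 2, S 2, halogen 1):
  atom 1: C, bond orders sum to 1 (valence 4) → 3 H
  atom 2: O, bond orders sum to 2 (valence 2) → 0 H
  atom 3: C, bond orders sum to 4 (valence 4) → 0 H
  atom 4: O, bond orders sum to 2 (valence 2) → 0 H
  atom 5: C, bond orders sum to 4 (valence 4) → 0 H
  atom 6: C, bond orders sum to 4 (valence 4) → 0 H
  atom 7: C, bond orders sum to 4 (valence 4) → 0 H
  atom 8: N, bond orders sum to 3 (valence 3) → 0 H
  atom 9: C, bond orders sum to 4 (valence 4) → 0 H
  atom 10: Cl (halogen, monovalent) → 0 H
  atom 11: C, bond orders sum to 4 (valence 4) → 0 H
  atom 12: C, bond orders sum to 3 (valence 4) → 1 H
  atom 13: O, bond orders sum to 2 (valence 2) → 0 H
  atom 14: C, bond orders sum to 4 (valence 4) → 0 H
  atom 15: C, bond orders sum to 3 (valence 4) → 1 H
  atom 16: I (halogen, monovalent) → 0 H
Totals → C:10, H:5, Cl:1, I:1, N:1, O:3.
In Hill order: C10H5ClINO3.

C10H5ClINO3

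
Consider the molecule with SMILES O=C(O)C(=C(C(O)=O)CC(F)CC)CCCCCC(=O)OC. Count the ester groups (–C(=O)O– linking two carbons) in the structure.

The ester motif appears at heavy-atom position 19 in the SMILES.
Other groups present: 1 alkene, 2 carboxylic acid.
Ester count: 1.

1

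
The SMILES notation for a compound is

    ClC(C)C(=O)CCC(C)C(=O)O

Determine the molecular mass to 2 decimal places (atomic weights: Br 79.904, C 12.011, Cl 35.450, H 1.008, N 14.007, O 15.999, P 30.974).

First, the molecular formula is C8H13ClO3 (counting implicit H from valence).
  C: 8 × 12.011 = 96.088
  Cl: 1 × 35.450 = 35.450
  H: 13 × 1.008 = 13.104
  O: 3 × 15.999 = 47.997
Sum: 8×12.011 + 1×35.450 + 13×1.008 + 3×15.999 = 192.639 → 192.64 g/mol.

192.64 g/mol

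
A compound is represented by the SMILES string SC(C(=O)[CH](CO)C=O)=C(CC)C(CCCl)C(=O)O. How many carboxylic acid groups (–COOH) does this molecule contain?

The carboxylic acid motif appears at heavy-atom position 17 in the SMILES.
Other groups present: 1 aldehyde, 1 alkene, 1 hydroxyl, 1 ketone, 1 thiol.
Carboxylic acid count: 1.

1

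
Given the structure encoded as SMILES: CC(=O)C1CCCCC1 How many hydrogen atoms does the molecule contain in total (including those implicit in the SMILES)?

14

Walk through each heavy atom and fill implicit hydrogens from standard valence (C 4, N 3, O 2, S 2, halogen 1):
  atom 1: C, bond orders sum to 1 (valence 4) → 3 H
  atom 2: C, bond orders sum to 4 (valence 4) → 0 H
  atom 3: O, bond orders sum to 2 (valence 2) → 0 H
  atom 4: C, bond orders sum to 3 (valence 4) → 1 H
  atom 5: C, bond orders sum to 2 (valence 4) → 2 H
  atom 6: C, bond orders sum to 2 (valence 4) → 2 H
  atom 7: C, bond orders sum to 2 (valence 4) → 2 H
  atom 8: C, bond orders sum to 2 (valence 4) → 2 H
  atom 9: C, bond orders sum to 2 (valence 4) → 2 H
Total hydrogens: 14.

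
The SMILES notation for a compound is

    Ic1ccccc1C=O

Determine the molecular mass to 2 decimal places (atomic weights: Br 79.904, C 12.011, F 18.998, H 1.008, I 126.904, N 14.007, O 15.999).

First, the molecular formula is C7H5IO (counting implicit H from valence).
  C: 7 × 12.011 = 84.077
  H: 5 × 1.008 = 5.040
  I: 1 × 126.904 = 126.904
  O: 1 × 15.999 = 15.999
Sum: 7×12.011 + 5×1.008 + 1×126.904 + 1×15.999 = 232.020 → 232.02 g/mol.

232.02 g/mol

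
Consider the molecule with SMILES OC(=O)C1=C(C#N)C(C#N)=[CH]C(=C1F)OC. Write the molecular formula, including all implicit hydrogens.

Walk through each heavy atom and fill implicit hydrogens from standard valence (C 4, N 3, O 2, S 2, halogen 1):
  atom 1: O, bond orders sum to 1 (valence 2) → 1 H
  atom 2: C, bond orders sum to 4 (valence 4) → 0 H
  atom 3: O, bond orders sum to 2 (valence 2) → 0 H
  atom 4: C, bond orders sum to 4 (valence 4) → 0 H
  atom 5: C, bond orders sum to 4 (valence 4) → 0 H
  atom 6: C, bond orders sum to 4 (valence 4) → 0 H
  atom 7: N, bond orders sum to 3 (valence 3) → 0 H
  atom 8: C, bond orders sum to 4 (valence 4) → 0 H
  atom 9: C, bond orders sum to 4 (valence 4) → 0 H
  atom 10: N, bond orders sum to 3 (valence 3) → 0 H
  atom 11: C with explicit H count 1
  atom 12: C, bond orders sum to 4 (valence 4) → 0 H
  atom 13: C, bond orders sum to 4 (valence 4) → 0 H
  atom 14: F (halogen, monovalent) → 0 H
  atom 15: O, bond orders sum to 2 (valence 2) → 0 H
  atom 16: C, bond orders sum to 1 (valence 4) → 3 H
Totals → C:10, H:5, F:1, N:2, O:3.
In Hill order: C10H5FN2O3.

C10H5FN2O3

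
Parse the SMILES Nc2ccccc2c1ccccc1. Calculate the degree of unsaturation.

8

Molecular formula: C12H11N.
DoU = (2C + 2 + N − H − X) / 2, where X is the halogen count and O/S are ignored.
    = (2·12 + 2 + 1 − 11 − 0) / 2 = 16 / 2 = 8.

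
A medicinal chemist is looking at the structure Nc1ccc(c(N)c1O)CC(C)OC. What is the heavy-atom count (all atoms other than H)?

Every atom symbol written in the SMILES (organic subset) is one heavy atom; implicit H are not written.
Heavy atoms by element → C:10, N:2, O:2.
Total: 14.

14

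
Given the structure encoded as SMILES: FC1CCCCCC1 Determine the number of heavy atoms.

Every atom symbol written in the SMILES (organic subset) is one heavy atom; implicit H are not written.
Heavy atoms by element → C:7, F:1.
Total: 8.

8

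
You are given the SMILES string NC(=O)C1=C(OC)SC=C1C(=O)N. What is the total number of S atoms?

Scan the SMILES for S atoms (remember two-letter symbols like Cl and Br are single atoms).
Sulfur count: 1.

1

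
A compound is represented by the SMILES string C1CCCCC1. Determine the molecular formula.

C6H12

Walk through each heavy atom and fill implicit hydrogens from standard valence (C 4, N 3, O 2, S 2, halogen 1):
  atom 1: C, bond orders sum to 2 (valence 4) → 2 H
  atom 2: C, bond orders sum to 2 (valence 4) → 2 H
  atom 3: C, bond orders sum to 2 (valence 4) → 2 H
  atom 4: C, bond orders sum to 2 (valence 4) → 2 H
  atom 5: C, bond orders sum to 2 (valence 4) → 2 H
  atom 6: C, bond orders sum to 2 (valence 4) → 2 H
Totals → C:6, H:12.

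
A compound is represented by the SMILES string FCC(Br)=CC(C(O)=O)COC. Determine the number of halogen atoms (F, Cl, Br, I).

Halogen atoms appear at heavy-atom positions 1, 4 (1×Br, 1×F).
Other groups present: 1 alkene, 1 carboxylic acid, 1 ether.
Halogen count: 2.

2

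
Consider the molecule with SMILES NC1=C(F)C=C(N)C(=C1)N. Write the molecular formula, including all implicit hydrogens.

C6H8FN3

Walk through each heavy atom and fill implicit hydrogens from standard valence (C 4, N 3, O 2, S 2, halogen 1):
  atom 1: N, bond orders sum to 1 (valence 3) → 2 H
  atom 2: C, bond orders sum to 4 (valence 4) → 0 H
  atom 3: C, bond orders sum to 4 (valence 4) → 0 H
  atom 4: F (halogen, monovalent) → 0 H
  atom 5: C, bond orders sum to 3 (valence 4) → 1 H
  atom 6: C, bond orders sum to 4 (valence 4) → 0 H
  atom 7: N, bond orders sum to 1 (valence 3) → 2 H
  atom 8: C, bond orders sum to 4 (valence 4) → 0 H
  atom 9: C, bond orders sum to 3 (valence 4) → 1 H
  atom 10: N, bond orders sum to 1 (valence 3) → 2 H
Totals → C:6, H:8, F:1, N:3.
In Hill order: C6H8FN3.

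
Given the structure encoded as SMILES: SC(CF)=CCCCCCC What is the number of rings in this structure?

In SMILES, each pair of matching ring-closure digits denotes one ring-closing bond; the number of such bonds equals the number of independent rings.
Ring-closure bonds here: 0.

0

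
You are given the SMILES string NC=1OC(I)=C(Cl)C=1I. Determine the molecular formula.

C4H2ClI2NO

Walk through each heavy atom and fill implicit hydrogens from standard valence (C 4, N 3, O 2, S 2, halogen 1):
  atom 1: N, bond orders sum to 1 (valence 3) → 2 H
  atom 2: C, bond orders sum to 4 (valence 4) → 0 H
  atom 3: O, bond orders sum to 2 (valence 2) → 0 H
  atom 4: C, bond orders sum to 4 (valence 4) → 0 H
  atom 5: I (halogen, monovalent) → 0 H
  atom 6: C, bond orders sum to 4 (valence 4) → 0 H
  atom 7: Cl (halogen, monovalent) → 0 H
  atom 8: C, bond orders sum to 4 (valence 4) → 0 H
  atom 9: I (halogen, monovalent) → 0 H
Totals → C:4, H:2, Cl:1, I:2, N:1, O:1.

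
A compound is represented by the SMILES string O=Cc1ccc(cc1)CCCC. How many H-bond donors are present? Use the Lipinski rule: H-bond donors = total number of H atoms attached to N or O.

Donors: find every N or O and count the H atoms it carries.
  atom 1 (O): bond orders sum to 2 → 0 H
Lipinski HBD = 0.

0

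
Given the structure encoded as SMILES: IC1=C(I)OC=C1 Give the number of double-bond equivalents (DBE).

Molecular formula: C4H2I2O.
DoU = (2C + 2 + N − H − X) / 2, where X is the halogen count and O/S are ignored.
    = (2·4 + 2 + 0 − 2 − 2) / 2 = 6 / 2 = 3.

3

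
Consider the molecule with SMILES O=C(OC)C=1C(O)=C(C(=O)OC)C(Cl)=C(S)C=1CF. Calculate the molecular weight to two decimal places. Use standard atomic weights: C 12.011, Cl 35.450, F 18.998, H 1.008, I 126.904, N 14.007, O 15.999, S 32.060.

308.70 g/mol

First, the molecular formula is C11H10ClFO5S (counting implicit H from valence).
  C: 11 × 12.011 = 132.121
  Cl: 1 × 35.450 = 35.450
  F: 1 × 18.998 = 18.998
  H: 10 × 1.008 = 10.080
  O: 5 × 15.999 = 79.995
  S: 1 × 32.060 = 32.060
Sum: 11×12.011 + 1×35.450 + 1×18.998 + 10×1.008 + 5×15.999 + 1×32.060 = 308.704 → 308.70 g/mol.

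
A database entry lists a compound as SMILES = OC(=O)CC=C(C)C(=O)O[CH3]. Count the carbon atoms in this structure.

7

Count every carbon token in the SMILES (each C, including those in ring-closure positions and inside branches).
Carbon count: 7.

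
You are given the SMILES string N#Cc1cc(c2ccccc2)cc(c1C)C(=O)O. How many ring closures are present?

2

In SMILES, each pair of matching ring-closure digits denotes one ring-closing bond; the number of such bonds equals the number of independent rings.
Ring-closure bonds here: 2.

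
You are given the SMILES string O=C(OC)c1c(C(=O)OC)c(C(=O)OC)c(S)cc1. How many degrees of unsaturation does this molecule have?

7

Molecular formula: C12H12O6S.
DoU = (2C + 2 + N − H − X) / 2, where X is the halogen count and O/S are ignored.
    = (2·12 + 2 + 0 − 12 − 0) / 2 = 14 / 2 = 7.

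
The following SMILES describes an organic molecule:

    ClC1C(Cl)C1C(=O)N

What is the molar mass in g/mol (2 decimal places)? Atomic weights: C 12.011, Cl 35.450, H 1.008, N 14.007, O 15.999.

153.99 g/mol

First, the molecular formula is C4H5Cl2NO (counting implicit H from valence).
  C: 4 × 12.011 = 48.044
  Cl: 2 × 35.450 = 70.900
  H: 5 × 1.008 = 5.040
  N: 1 × 14.007 = 14.007
  O: 1 × 15.999 = 15.999
Sum: 4×12.011 + 2×35.450 + 5×1.008 + 1×14.007 + 1×15.999 = 153.990 → 153.99 g/mol.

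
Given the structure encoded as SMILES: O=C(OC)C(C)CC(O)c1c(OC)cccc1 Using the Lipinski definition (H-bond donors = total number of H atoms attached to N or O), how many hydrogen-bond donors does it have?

Donors: find every N or O and count the H atoms it carries.
  atom 1 (O): bond orders sum to 2 → 0 H
  atom 3 (O): bond orders sum to 2 → 0 H
  atom 9 (O): bond orders sum to 1 → 1 H
  atom 12 (O): bond orders sum to 2 → 0 H
Lipinski HBD = 1.

1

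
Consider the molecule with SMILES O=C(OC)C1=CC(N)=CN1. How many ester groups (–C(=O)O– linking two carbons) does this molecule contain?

The ester motif appears at heavy-atom position 2 in the SMILES.
Other groups present: 1 primary amine.
Ester count: 1.

1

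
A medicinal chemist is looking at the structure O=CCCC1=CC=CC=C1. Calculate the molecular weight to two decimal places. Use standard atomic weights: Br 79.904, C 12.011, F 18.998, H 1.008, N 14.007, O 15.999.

First, the molecular formula is C9H10O (counting implicit H from valence).
  C: 9 × 12.011 = 108.099
  H: 10 × 1.008 = 10.080
  O: 1 × 15.999 = 15.999
Sum: 9×12.011 + 10×1.008 + 1×15.999 = 134.178 → 134.18 g/mol.

134.18 g/mol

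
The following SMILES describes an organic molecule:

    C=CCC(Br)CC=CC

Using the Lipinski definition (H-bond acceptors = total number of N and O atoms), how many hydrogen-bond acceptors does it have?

N atoms: 0; O atoms: 0.
Lipinski HBA = 0 + 0 = 0.

0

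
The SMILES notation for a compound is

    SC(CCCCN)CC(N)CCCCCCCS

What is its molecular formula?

C14H32N2S2

Walk through each heavy atom and fill implicit hydrogens from standard valence (C 4, N 3, O 2, S 2, halogen 1):
  atom 1: S, bond orders sum to 1 (valence 2) → 1 H
  atom 2: C, bond orders sum to 3 (valence 4) → 1 H
  atom 3: C, bond orders sum to 2 (valence 4) → 2 H
  atom 4: C, bond orders sum to 2 (valence 4) → 2 H
  atom 5: C, bond orders sum to 2 (valence 4) → 2 H
  atom 6: C, bond orders sum to 2 (valence 4) → 2 H
  atom 7: N, bond orders sum to 1 (valence 3) → 2 H
  atom 8: C, bond orders sum to 2 (valence 4) → 2 H
  atom 9: C, bond orders sum to 3 (valence 4) → 1 H
  atom 10: N, bond orders sum to 1 (valence 3) → 2 H
  atom 11: C, bond orders sum to 2 (valence 4) → 2 H
  atom 12: C, bond orders sum to 2 (valence 4) → 2 H
  atom 13: C, bond orders sum to 2 (valence 4) → 2 H
  atom 14: C, bond orders sum to 2 (valence 4) → 2 H
  atom 15: C, bond orders sum to 2 (valence 4) → 2 H
  atom 16: C, bond orders sum to 2 (valence 4) → 2 H
  atom 17: C, bond orders sum to 2 (valence 4) → 2 H
  atom 18: S, bond orders sum to 1 (valence 2) → 1 H
Totals → C:14, H:32, N:2, S:2.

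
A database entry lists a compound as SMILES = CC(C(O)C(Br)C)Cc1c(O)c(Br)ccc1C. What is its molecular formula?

Walk through each heavy atom and fill implicit hydrogens from standard valence (C 4, N 3, O 2, S 2, halogen 1); for lowercase aromatic atoms, an aromatic c carries 1 H when it has two neighbours and 0 H with three, and aromatic n carries 0 H:
  atom 1: C, bond orders sum to 1 (valence 4) → 3 H
  atom 2: C, bond orders sum to 3 (valence 4) → 1 H
  atom 3: C, bond orders sum to 3 (valence 4) → 1 H
  atom 4: O, bond orders sum to 1 (valence 2) → 1 H
  atom 5: C, bond orders sum to 3 (valence 4) → 1 H
  atom 6: Br (halogen, monovalent) → 0 H
  atom 7: C, bond orders sum to 1 (valence 4) → 3 H
  atom 8: C, bond orders sum to 2 (valence 4) → 2 H
  atom 9: aromatic c, 3 neighbours → 0 H
  atom 10: aromatic c, 3 neighbours → 0 H
  atom 11: O, bond orders sum to 1 (valence 2) → 1 H
  atom 12: aromatic c, 3 neighbours → 0 H
  atom 13: Br (halogen, monovalent) → 0 H
  atom 14: aromatic c, 2 neighbours → 1 H
  atom 15: aromatic c, 2 neighbours → 1 H
  atom 16: aromatic c, 3 neighbours → 0 H
  atom 17: C, bond orders sum to 1 (valence 4) → 3 H
Totals → C:13, H:18, Br:2, O:2.

C13H18Br2O2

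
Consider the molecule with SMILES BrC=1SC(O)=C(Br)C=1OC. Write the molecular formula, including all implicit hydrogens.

C5H4Br2O2S

Walk through each heavy atom and fill implicit hydrogens from standard valence (C 4, N 3, O 2, S 2, halogen 1):
  atom 1: Br (halogen, monovalent) → 0 H
  atom 2: C, bond orders sum to 4 (valence 4) → 0 H
  atom 3: S, bond orders sum to 2 (valence 2) → 0 H
  atom 4: C, bond orders sum to 4 (valence 4) → 0 H
  atom 5: O, bond orders sum to 1 (valence 2) → 1 H
  atom 6: C, bond orders sum to 4 (valence 4) → 0 H
  atom 7: Br (halogen, monovalent) → 0 H
  atom 8: C, bond orders sum to 4 (valence 4) → 0 H
  atom 9: O, bond orders sum to 2 (valence 2) → 0 H
  atom 10: C, bond orders sum to 1 (valence 4) → 3 H
Totals → C:5, H:4, Br:2, O:2, S:1.
In Hill order: C5H4Br2O2S.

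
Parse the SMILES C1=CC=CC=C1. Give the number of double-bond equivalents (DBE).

Molecular formula: C6H6.
DoU = (2C + 2 + N − H − X) / 2, where X is the halogen count and O/S are ignored.
    = (2·6 + 2 + 0 − 6 − 0) / 2 = 8 / 2 = 4.

4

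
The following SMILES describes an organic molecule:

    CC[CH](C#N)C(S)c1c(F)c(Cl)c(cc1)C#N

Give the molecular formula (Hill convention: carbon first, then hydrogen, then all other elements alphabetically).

C12H10ClFN2S

Walk through each heavy atom and fill implicit hydrogens from standard valence (C 4, N 3, O 2, S 2, halogen 1); for lowercase aromatic atoms, an aromatic c carries 1 H when it has two neighbours and 0 H with three, and aromatic n carries 0 H:
  atom 1: C, bond orders sum to 1 (valence 4) → 3 H
  atom 2: C, bond orders sum to 2 (valence 4) → 2 H
  atom 3: C with explicit H count 1
  atom 4: C, bond orders sum to 4 (valence 4) → 0 H
  atom 5: N, bond orders sum to 3 (valence 3) → 0 H
  atom 6: C, bond orders sum to 3 (valence 4) → 1 H
  atom 7: S, bond orders sum to 1 (valence 2) → 1 H
  atom 8: aromatic c, 3 neighbours → 0 H
  atom 9: aromatic c, 3 neighbours → 0 H
  atom 10: F (halogen, monovalent) → 0 H
  atom 11: aromatic c, 3 neighbours → 0 H
  atom 12: Cl (halogen, monovalent) → 0 H
  atom 13: aromatic c, 3 neighbours → 0 H
  atom 14: aromatic c, 2 neighbours → 1 H
  atom 15: aromatic c, 2 neighbours → 1 H
  atom 16: C, bond orders sum to 4 (valence 4) → 0 H
  atom 17: N, bond orders sum to 3 (valence 3) → 0 H
Totals → C:12, H:10, Cl:1, F:1, N:2, S:1.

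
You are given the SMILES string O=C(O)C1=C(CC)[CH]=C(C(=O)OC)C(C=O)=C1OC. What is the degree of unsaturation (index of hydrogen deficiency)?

Molecular formula: C13H14O6.
DoU = (2C + 2 + N − H − X) / 2, where X is the halogen count and O/S are ignored.
    = (2·13 + 2 + 0 − 14 − 0) / 2 = 14 / 2 = 7.

7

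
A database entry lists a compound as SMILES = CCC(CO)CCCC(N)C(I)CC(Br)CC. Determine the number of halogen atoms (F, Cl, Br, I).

2

Halogen atoms appear at heavy-atom positions 12, 15 (1×Br, 1×I).
Other groups present: 1 hydroxyl, 1 primary amine.
Halogen count: 2.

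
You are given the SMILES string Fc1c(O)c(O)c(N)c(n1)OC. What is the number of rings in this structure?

In SMILES, each pair of matching ring-closure digits denotes one ring-closing bond; the number of such bonds equals the number of independent rings.
Ring-closure bonds here: 1.

1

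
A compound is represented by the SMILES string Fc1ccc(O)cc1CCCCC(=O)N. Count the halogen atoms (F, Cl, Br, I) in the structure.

1

Halogen atoms appear at heavy-atom position 1 (1×F).
Other groups present: 1 amide, 1 hydroxyl.
Halogen count: 1.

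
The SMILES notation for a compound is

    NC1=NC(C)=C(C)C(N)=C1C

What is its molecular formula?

Walk through each heavy atom and fill implicit hydrogens from standard valence (C 4, N 3, O 2, S 2, halogen 1):
  atom 1: N, bond orders sum to 1 (valence 3) → 2 H
  atom 2: C, bond orders sum to 4 (valence 4) → 0 H
  atom 3: N, bond orders sum to 3 (valence 3) → 0 H
  atom 4: C, bond orders sum to 4 (valence 4) → 0 H
  atom 5: C, bond orders sum to 1 (valence 4) → 3 H
  atom 6: C, bond orders sum to 4 (valence 4) → 0 H
  atom 7: C, bond orders sum to 1 (valence 4) → 3 H
  atom 8: C, bond orders sum to 4 (valence 4) → 0 H
  atom 9: N, bond orders sum to 1 (valence 3) → 2 H
  atom 10: C, bond orders sum to 4 (valence 4) → 0 H
  atom 11: C, bond orders sum to 1 (valence 4) → 3 H
Totals → C:8, H:13, N:3.
In Hill order: C8H13N3.

C8H13N3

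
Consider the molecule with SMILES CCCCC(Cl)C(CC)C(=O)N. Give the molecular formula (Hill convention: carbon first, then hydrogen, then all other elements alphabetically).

C9H18ClNO

Walk through each heavy atom and fill implicit hydrogens from standard valence (C 4, N 3, O 2, S 2, halogen 1):
  atom 1: C, bond orders sum to 1 (valence 4) → 3 H
  atom 2: C, bond orders sum to 2 (valence 4) → 2 H
  atom 3: C, bond orders sum to 2 (valence 4) → 2 H
  atom 4: C, bond orders sum to 2 (valence 4) → 2 H
  atom 5: C, bond orders sum to 3 (valence 4) → 1 H
  atom 6: Cl (halogen, monovalent) → 0 H
  atom 7: C, bond orders sum to 3 (valence 4) → 1 H
  atom 8: C, bond orders sum to 2 (valence 4) → 2 H
  atom 9: C, bond orders sum to 1 (valence 4) → 3 H
  atom 10: C, bond orders sum to 4 (valence 4) → 0 H
  atom 11: O, bond orders sum to 2 (valence 2) → 0 H
  atom 12: N, bond orders sum to 1 (valence 3) → 2 H
Totals → C:9, H:18, Cl:1, N:1, O:1.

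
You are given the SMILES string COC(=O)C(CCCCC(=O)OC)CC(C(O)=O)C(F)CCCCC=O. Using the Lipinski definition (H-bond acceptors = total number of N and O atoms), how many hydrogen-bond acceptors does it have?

7

N atoms: 0; O atoms: 7.
Lipinski HBA = 0 + 7 = 7.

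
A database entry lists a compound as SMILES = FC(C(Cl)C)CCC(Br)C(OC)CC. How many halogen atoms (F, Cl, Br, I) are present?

3

Halogen atoms appear at heavy-atom positions 1, 4, 9 (1×Br, 1×Cl, 1×F).
Other groups present: 1 ether.
Halogen count: 3.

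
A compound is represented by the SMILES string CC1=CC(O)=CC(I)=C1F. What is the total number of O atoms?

1

Scan the SMILES for O atoms (remember two-letter symbols like Cl and Br are single atoms).
Oxygen count: 1.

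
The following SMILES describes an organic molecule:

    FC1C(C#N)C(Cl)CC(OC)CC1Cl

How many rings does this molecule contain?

In SMILES, each pair of matching ring-closure digits denotes one ring-closing bond; the number of such bonds equals the number of independent rings.
Ring-closure bonds here: 1.

1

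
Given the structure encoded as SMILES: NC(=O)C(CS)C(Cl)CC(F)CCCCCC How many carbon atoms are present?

Count every carbon token in the SMILES (each C, including those in ring-closure positions and inside branches).
Carbon count: 12.

12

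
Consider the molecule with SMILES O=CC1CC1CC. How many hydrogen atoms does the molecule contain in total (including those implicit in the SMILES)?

Walk through each heavy atom and fill implicit hydrogens from standard valence (C 4, N 3, O 2, S 2, halogen 1):
  atom 1: O, bond orders sum to 2 (valence 2) → 0 H
  atom 2: C, bond orders sum to 3 (valence 4) → 1 H
  atom 3: C, bond orders sum to 3 (valence 4) → 1 H
  atom 4: C, bond orders sum to 2 (valence 4) → 2 H
  atom 5: C, bond orders sum to 3 (valence 4) → 1 H
  atom 6: C, bond orders sum to 2 (valence 4) → 2 H
  atom 7: C, bond orders sum to 1 (valence 4) → 3 H
Total hydrogens: 10.

10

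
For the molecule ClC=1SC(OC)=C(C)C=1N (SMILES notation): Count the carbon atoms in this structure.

6

Count every carbon token in the SMILES (each C, including those in ring-closure positions and inside branches).
Carbon count: 6.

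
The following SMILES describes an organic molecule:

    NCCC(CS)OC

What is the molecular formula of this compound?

C5H13NOS

Walk through each heavy atom and fill implicit hydrogens from standard valence (C 4, N 3, O 2, S 2, halogen 1):
  atom 1: N, bond orders sum to 1 (valence 3) → 2 H
  atom 2: C, bond orders sum to 2 (valence 4) → 2 H
  atom 3: C, bond orders sum to 2 (valence 4) → 2 H
  atom 4: C, bond orders sum to 3 (valence 4) → 1 H
  atom 5: C, bond orders sum to 2 (valence 4) → 2 H
  atom 6: S, bond orders sum to 1 (valence 2) → 1 H
  atom 7: O, bond orders sum to 2 (valence 2) → 0 H
  atom 8: C, bond orders sum to 1 (valence 4) → 3 H
Totals → C:5, H:13, N:1, O:1, S:1.
In Hill order: C5H13NOS.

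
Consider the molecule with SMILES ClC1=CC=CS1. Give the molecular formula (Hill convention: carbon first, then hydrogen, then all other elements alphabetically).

Walk through each heavy atom and fill implicit hydrogens from standard valence (C 4, N 3, O 2, S 2, halogen 1):
  atom 1: Cl (halogen, monovalent) → 0 H
  atom 2: C, bond orders sum to 4 (valence 4) → 0 H
  atom 3: C, bond orders sum to 3 (valence 4) → 1 H
  atom 4: C, bond orders sum to 3 (valence 4) → 1 H
  atom 5: C, bond orders sum to 3 (valence 4) → 1 H
  atom 6: S, bond orders sum to 2 (valence 2) → 0 H
Totals → C:4, H:3, Cl:1, S:1.
In Hill order: C4H3ClS.

C4H3ClS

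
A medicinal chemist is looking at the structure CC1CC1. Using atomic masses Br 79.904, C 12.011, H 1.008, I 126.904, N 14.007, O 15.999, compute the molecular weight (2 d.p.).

First, the molecular formula is C4H8 (counting implicit H from valence).
  C: 4 × 12.011 = 48.044
  H: 8 × 1.008 = 8.064
Sum: 4×12.011 + 8×1.008 = 56.108 → 56.11 g/mol.

56.11 g/mol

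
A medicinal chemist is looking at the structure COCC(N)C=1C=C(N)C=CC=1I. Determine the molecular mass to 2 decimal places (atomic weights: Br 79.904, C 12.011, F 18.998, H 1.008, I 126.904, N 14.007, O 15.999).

First, the molecular formula is C9H13IN2O (counting implicit H from valence).
  C: 9 × 12.011 = 108.099
  H: 13 × 1.008 = 13.104
  I: 1 × 126.904 = 126.904
  N: 2 × 14.007 = 28.014
  O: 1 × 15.999 = 15.999
Sum: 9×12.011 + 13×1.008 + 1×126.904 + 2×14.007 + 1×15.999 = 292.120 → 292.12 g/mol.

292.12 g/mol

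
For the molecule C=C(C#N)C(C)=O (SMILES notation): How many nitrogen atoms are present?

1

Scan the SMILES for N atoms (remember two-letter symbols like Cl and Br are single atoms).
Nitrogen count: 1.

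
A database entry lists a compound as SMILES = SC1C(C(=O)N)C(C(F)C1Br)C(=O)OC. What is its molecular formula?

C8H11BrFNO3S

Walk through each heavy atom and fill implicit hydrogens from standard valence (C 4, N 3, O 2, S 2, halogen 1):
  atom 1: S, bond orders sum to 1 (valence 2) → 1 H
  atom 2: C, bond orders sum to 3 (valence 4) → 1 H
  atom 3: C, bond orders sum to 3 (valence 4) → 1 H
  atom 4: C, bond orders sum to 4 (valence 4) → 0 H
  atom 5: O, bond orders sum to 2 (valence 2) → 0 H
  atom 6: N, bond orders sum to 1 (valence 3) → 2 H
  atom 7: C, bond orders sum to 3 (valence 4) → 1 H
  atom 8: C, bond orders sum to 3 (valence 4) → 1 H
  atom 9: F (halogen, monovalent) → 0 H
  atom 10: C, bond orders sum to 3 (valence 4) → 1 H
  atom 11: Br (halogen, monovalent) → 0 H
  atom 12: C, bond orders sum to 4 (valence 4) → 0 H
  atom 13: O, bond orders sum to 2 (valence 2) → 0 H
  atom 14: O, bond orders sum to 2 (valence 2) → 0 H
  atom 15: C, bond orders sum to 1 (valence 4) → 3 H
Totals → C:8, H:11, Br:1, F:1, N:1, O:3, S:1.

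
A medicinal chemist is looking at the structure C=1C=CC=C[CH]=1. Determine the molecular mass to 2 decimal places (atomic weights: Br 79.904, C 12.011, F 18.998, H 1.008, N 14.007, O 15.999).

First, the molecular formula is C6H6 (counting implicit H from valence).
  C: 6 × 12.011 = 72.066
  H: 6 × 1.008 = 6.048
Sum: 6×12.011 + 6×1.008 = 78.114 → 78.11 g/mol.

78.11 g/mol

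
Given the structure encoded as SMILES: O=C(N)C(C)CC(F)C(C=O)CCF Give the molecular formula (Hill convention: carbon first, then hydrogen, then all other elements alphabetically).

C9H15F2NO2

Walk through each heavy atom and fill implicit hydrogens from standard valence (C 4, N 3, O 2, S 2, halogen 1):
  atom 1: O, bond orders sum to 2 (valence 2) → 0 H
  atom 2: C, bond orders sum to 4 (valence 4) → 0 H
  atom 3: N, bond orders sum to 1 (valence 3) → 2 H
  atom 4: C, bond orders sum to 3 (valence 4) → 1 H
  atom 5: C, bond orders sum to 1 (valence 4) → 3 H
  atom 6: C, bond orders sum to 2 (valence 4) → 2 H
  atom 7: C, bond orders sum to 3 (valence 4) → 1 H
  atom 8: F (halogen, monovalent) → 0 H
  atom 9: C, bond orders sum to 3 (valence 4) → 1 H
  atom 10: C, bond orders sum to 3 (valence 4) → 1 H
  atom 11: O, bond orders sum to 2 (valence 2) → 0 H
  atom 12: C, bond orders sum to 2 (valence 4) → 2 H
  atom 13: C, bond orders sum to 2 (valence 4) → 2 H
  atom 14: F (halogen, monovalent) → 0 H
Totals → C:9, H:15, F:2, N:1, O:2.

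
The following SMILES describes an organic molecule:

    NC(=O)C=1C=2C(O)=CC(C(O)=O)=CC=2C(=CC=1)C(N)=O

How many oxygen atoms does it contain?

5

Scan the SMILES for O atoms (remember two-letter symbols like Cl and Br are single atoms).
Oxygen count: 5.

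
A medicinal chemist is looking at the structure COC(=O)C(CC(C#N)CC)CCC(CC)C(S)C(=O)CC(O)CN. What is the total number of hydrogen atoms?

Walk through each heavy atom and fill implicit hydrogens from standard valence (C 4, N 3, O 2, S 2, halogen 1):
  atom 1: C, bond orders sum to 1 (valence 4) → 3 H
  atom 2: O, bond orders sum to 2 (valence 2) → 0 H
  atom 3: C, bond orders sum to 4 (valence 4) → 0 H
  atom 4: O, bond orders sum to 2 (valence 2) → 0 H
  atom 5: C, bond orders sum to 3 (valence 4) → 1 H
  atom 6: C, bond orders sum to 2 (valence 4) → 2 H
  atom 7: C, bond orders sum to 3 (valence 4) → 1 H
  atom 8: C, bond orders sum to 4 (valence 4) → 0 H
  atom 9: N, bond orders sum to 3 (valence 3) → 0 H
  atom 10: C, bond orders sum to 2 (valence 4) → 2 H
  atom 11: C, bond orders sum to 1 (valence 4) → 3 H
  atom 12: C, bond orders sum to 2 (valence 4) → 2 H
  atom 13: C, bond orders sum to 2 (valence 4) → 2 H
  atom 14: C, bond orders sum to 3 (valence 4) → 1 H
  atom 15: C, bond orders sum to 2 (valence 4) → 2 H
  atom 16: C, bond orders sum to 1 (valence 4) → 3 H
  atom 17: C, bond orders sum to 3 (valence 4) → 1 H
  atom 18: S, bond orders sum to 1 (valence 2) → 1 H
  atom 19: C, bond orders sum to 4 (valence 4) → 0 H
  atom 20: O, bond orders sum to 2 (valence 2) → 0 H
  atom 21: C, bond orders sum to 2 (valence 4) → 2 H
  atom 22: C, bond orders sum to 3 (valence 4) → 1 H
  atom 23: O, bond orders sum to 1 (valence 2) → 1 H
  atom 24: C, bond orders sum to 2 (valence 4) → 2 H
  atom 25: N, bond orders sum to 1 (valence 3) → 2 H
Total hydrogens: 32.

32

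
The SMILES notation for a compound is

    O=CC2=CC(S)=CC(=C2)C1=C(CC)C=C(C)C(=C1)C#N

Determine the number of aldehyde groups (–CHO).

The aldehyde motif appears at heavy-atom position 2 in the SMILES.
Other groups present: 1 nitrile, 1 thiol.
Aldehyde count: 1.

1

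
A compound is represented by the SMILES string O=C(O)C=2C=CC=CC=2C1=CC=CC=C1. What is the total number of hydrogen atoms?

10

Walk through each heavy atom and fill implicit hydrogens from standard valence (C 4, N 3, O 2, S 2, halogen 1):
  atom 1: O, bond orders sum to 2 (valence 2) → 0 H
  atom 2: C, bond orders sum to 4 (valence 4) → 0 H
  atom 3: O, bond orders sum to 1 (valence 2) → 1 H
  atom 4: C, bond orders sum to 4 (valence 4) → 0 H
  atom 5: C, bond orders sum to 3 (valence 4) → 1 H
  atom 6: C, bond orders sum to 3 (valence 4) → 1 H
  atom 7: C, bond orders sum to 3 (valence 4) → 1 H
  atom 8: C, bond orders sum to 3 (valence 4) → 1 H
  atom 9: C, bond orders sum to 4 (valence 4) → 0 H
  atom 10: C, bond orders sum to 4 (valence 4) → 0 H
  atom 11: C, bond orders sum to 3 (valence 4) → 1 H
  atom 12: C, bond orders sum to 3 (valence 4) → 1 H
  atom 13: C, bond orders sum to 3 (valence 4) → 1 H
  atom 14: C, bond orders sum to 3 (valence 4) → 1 H
  atom 15: C, bond orders sum to 3 (valence 4) → 1 H
Total hydrogens: 10.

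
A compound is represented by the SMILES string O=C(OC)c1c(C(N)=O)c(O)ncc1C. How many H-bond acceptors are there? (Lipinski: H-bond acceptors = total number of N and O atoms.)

N atoms: 2; O atoms: 4.
Lipinski HBA = 2 + 4 = 6.

6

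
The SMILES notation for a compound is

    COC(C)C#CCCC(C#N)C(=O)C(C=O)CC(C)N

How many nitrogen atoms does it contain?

2

Scan the SMILES for N atoms (remember two-letter symbols like Cl and Br are single atoms).
Nitrogen count: 2.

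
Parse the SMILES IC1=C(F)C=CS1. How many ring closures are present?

1

In SMILES, each pair of matching ring-closure digits denotes one ring-closing bond; the number of such bonds equals the number of independent rings.
Ring-closure bonds here: 1.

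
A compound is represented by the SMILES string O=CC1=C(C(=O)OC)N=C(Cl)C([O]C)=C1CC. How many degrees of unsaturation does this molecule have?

Molecular formula: C11H12ClNO4.
DoU = (2C + 2 + N − H − X) / 2, where X is the halogen count and O/S are ignored.
    = (2·11 + 2 + 1 − 12 − 1) / 2 = 12 / 2 = 6.

6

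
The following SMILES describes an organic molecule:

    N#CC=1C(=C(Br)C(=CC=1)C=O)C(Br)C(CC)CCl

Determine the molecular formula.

Walk through each heavy atom and fill implicit hydrogens from standard valence (C 4, N 3, O 2, S 2, halogen 1):
  atom 1: N, bond orders sum to 3 (valence 3) → 0 H
  atom 2: C, bond orders sum to 4 (valence 4) → 0 H
  atom 3: C, bond orders sum to 4 (valence 4) → 0 H
  atom 4: C, bond orders sum to 4 (valence 4) → 0 H
  atom 5: C, bond orders sum to 4 (valence 4) → 0 H
  atom 6: Br (halogen, monovalent) → 0 H
  atom 7: C, bond orders sum to 4 (valence 4) → 0 H
  atom 8: C, bond orders sum to 3 (valence 4) → 1 H
  atom 9: C, bond orders sum to 3 (valence 4) → 1 H
  atom 10: C, bond orders sum to 3 (valence 4) → 1 H
  atom 11: O, bond orders sum to 2 (valence 2) → 0 H
  atom 12: C, bond orders sum to 3 (valence 4) → 1 H
  atom 13: Br (halogen, monovalent) → 0 H
  atom 14: C, bond orders sum to 3 (valence 4) → 1 H
  atom 15: C, bond orders sum to 2 (valence 4) → 2 H
  atom 16: C, bond orders sum to 1 (valence 4) → 3 H
  atom 17: C, bond orders sum to 2 (valence 4) → 2 H
  atom 18: Cl (halogen, monovalent) → 0 H
Totals → C:13, H:12, Br:2, Cl:1, N:1, O:1.

C13H12Br2ClNO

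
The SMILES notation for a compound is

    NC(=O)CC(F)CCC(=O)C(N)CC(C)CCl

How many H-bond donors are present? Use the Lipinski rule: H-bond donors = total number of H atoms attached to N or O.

4

Donors: find every N or O and count the H atoms it carries.
  atom 1 (N): bond orders sum to 1 → 2 H
  atom 3 (O): bond orders sum to 2 → 0 H
  atom 10 (O): bond orders sum to 2 → 0 H
  atom 12 (N): bond orders sum to 1 → 2 H
Lipinski HBD = 4.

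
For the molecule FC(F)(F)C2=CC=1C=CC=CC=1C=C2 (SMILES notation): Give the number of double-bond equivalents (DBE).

7

Degree of unsaturation = (number of rings) + (number of π bonds).
Ring closures in the SMILES: 2.
π bonds: 5 double bonds (each 1 DoU) → 5 DoU from unsaturation.
Total DoU = 2 + 5 = 7.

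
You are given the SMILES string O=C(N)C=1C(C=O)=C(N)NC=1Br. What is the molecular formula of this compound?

C6H6BrN3O2

Walk through each heavy atom and fill implicit hydrogens from standard valence (C 4, N 3, O 2, S 2, halogen 1):
  atom 1: O, bond orders sum to 2 (valence 2) → 0 H
  atom 2: C, bond orders sum to 4 (valence 4) → 0 H
  atom 3: N, bond orders sum to 1 (valence 3) → 2 H
  atom 4: C, bond orders sum to 4 (valence 4) → 0 H
  atom 5: C, bond orders sum to 4 (valence 4) → 0 H
  atom 6: C, bond orders sum to 3 (valence 4) → 1 H
  atom 7: O, bond orders sum to 2 (valence 2) → 0 H
  atom 8: C, bond orders sum to 4 (valence 4) → 0 H
  atom 9: N, bond orders sum to 1 (valence 3) → 2 H
  atom 10: N, bond orders sum to 2 (valence 3) → 1 H
  atom 11: C, bond orders sum to 4 (valence 4) → 0 H
  atom 12: Br (halogen, monovalent) → 0 H
Totals → C:6, H:6, Br:1, N:3, O:2.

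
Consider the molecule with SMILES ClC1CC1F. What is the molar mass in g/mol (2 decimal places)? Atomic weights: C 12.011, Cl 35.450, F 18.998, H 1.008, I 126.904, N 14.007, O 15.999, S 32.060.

First, the molecular formula is C3H4ClF (counting implicit H from valence).
  C: 3 × 12.011 = 36.033
  Cl: 1 × 35.450 = 35.450
  F: 1 × 18.998 = 18.998
  H: 4 × 1.008 = 4.032
Sum: 3×12.011 + 1×35.450 + 1×18.998 + 4×1.008 = 94.513 → 94.51 g/mol.

94.51 g/mol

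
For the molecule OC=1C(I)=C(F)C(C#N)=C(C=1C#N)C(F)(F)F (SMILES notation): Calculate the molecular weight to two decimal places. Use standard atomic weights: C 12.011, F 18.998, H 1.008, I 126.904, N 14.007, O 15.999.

First, the molecular formula is C9HF4IN2O (counting implicit H from valence).
  C: 9 × 12.011 = 108.099
  F: 4 × 18.998 = 75.992
  H: 1 × 1.008 = 1.008
  I: 1 × 126.904 = 126.904
  N: 2 × 14.007 = 28.014
  O: 1 × 15.999 = 15.999
Sum: 9×12.011 + 4×18.998 + 1×1.008 + 1×126.904 + 2×14.007 + 1×15.999 = 356.016 → 356.02 g/mol.

356.02 g/mol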